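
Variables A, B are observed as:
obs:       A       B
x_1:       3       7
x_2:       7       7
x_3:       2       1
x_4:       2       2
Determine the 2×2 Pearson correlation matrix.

Step 1 — column means:
  mean(A) = (3 + 7 + 2 + 2) / 4 = 14/4 = 3.5
  mean(B) = (7 + 7 + 1 + 2) / 4 = 17/4 = 4.25

Step 2 — sample variances and covariances s[i,j] = (1/(n-1)) · Σ_k (x_{k,i} - mean_i) · (x_{k,j} - mean_j), with n-1 = 3:
  s[A,A] = ((-0.5)·(-0.5) + (3.5)·(3.5) + (-1.5)·(-1.5) + (-1.5)·(-1.5)) / 3 = 17/3 = 5.6667
  s[A,B] = ((-0.5)·(2.75) + (3.5)·(2.75) + (-1.5)·(-3.25) + (-1.5)·(-2.25)) / 3 = 16.5/3 = 5.5
  s[B,B] = ((2.75)·(2.75) + (2.75)·(2.75) + (-3.25)·(-3.25) + (-2.25)·(-2.25)) / 3 = 30.75/3 = 10.25
  Sample standard deviations s_i = √(s[i,i]):
  s(A) = √(5.6667) = 2.3805
  s(B) = √(10.25) = 3.2016

Step 3 — r_{ij} = s_{ij} / (s_i · s_j):
  r[A,A] = 1 (diagonal).
  r[A,B] = 5.5 / (2.3805 · 3.2016) = 5.5 / 7.6212 = 0.7217
  r[B,B] = 1 (diagonal).

R is symmetric with unit diagonal. Assembling:

R = [[1, 0.7217],
 [0.7217, 1]]


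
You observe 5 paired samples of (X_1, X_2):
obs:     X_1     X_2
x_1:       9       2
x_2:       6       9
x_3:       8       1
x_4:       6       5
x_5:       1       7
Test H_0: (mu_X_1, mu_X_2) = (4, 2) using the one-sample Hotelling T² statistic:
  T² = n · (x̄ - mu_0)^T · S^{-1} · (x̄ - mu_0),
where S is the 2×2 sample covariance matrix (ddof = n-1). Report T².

Step 1 — sample mean vector:
  mean(X_1) = (9 + 6 + 8 + 6 + 1) / 5 = 30/5 = 6
  mean(X_2) = (2 + 9 + 1 + 5 + 7) / 5 = 24/5 = 4.8
  x̄ = (6, 4.8),  deviation x̄ - mu_0 = (6, 4.8) - (4, 2) = (2, 2.8).

Step 2 — sample covariance matrix, S[i,j] = (1/(n-1)) · Σ_k (x_{k,i} - mean_i) · (x_{k,j} - mean_j), divisor n-1 = 4:
  S[X_1,X_1] = ((3)·(3) + (0)·(0) + (2)·(2) + (0)·(0) + (-5)·(-5)) / 4 = 38/4 = 9.5
  S[X_1,X_2] = ((3)·(-2.8) + (0)·(4.2) + (2)·(-3.8) + (0)·(0.2) + (-5)·(2.2)) / 4 = -27/4 = -6.75
  S[X_2,X_2] = ((-2.8)·(-2.8) + (4.2)·(4.2) + (-3.8)·(-3.8) + (0.2)·(0.2) + (2.2)·(2.2)) / 4 = 44.8/4 = 11.2
  S = [[9.5, -6.75],
 [-6.75, 11.2]].

Step 3 — invert S. det(S) = 9.5·11.2 - (-6.75)² = 60.8375.
  S^{-1} = (1/det) · [[d, -b], [-b, a]] = [[0.1841, 0.111],
 [0.111, 0.1562]].

Step 4 — quadratic form (x̄ - mu_0)^T · S^{-1} · (x̄ - mu_0):
  S^{-1} · (x̄ - mu_0) = (0.6789, 0.6591),
  (x̄ - mu_0)^T · [...] = (2)·(0.6789) + (2.8)·(0.6591) = 3.2033.

Step 5 — scale by n: T² = 5 · 3.2033 = 16.0164.

T² ≈ 16.0164


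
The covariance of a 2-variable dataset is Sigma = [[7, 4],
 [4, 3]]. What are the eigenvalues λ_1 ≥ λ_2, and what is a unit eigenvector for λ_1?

Step 1 — characteristic polynomial of 2×2 Sigma:
  det(Sigma - λI) = λ² - trace · λ + det = 0.
  trace = 7 + 3 = 10, det = 7·3 - (4)² = 5.
Step 2 — discriminant:
  Δ = trace² - 4·det = 100 - 20 = 80.
Step 3 — eigenvalues:
  λ = (trace ± √Δ)/2 = (10 ± 8.9443)/2,
  λ_1 = 9.4721,  λ_2 = 0.5279.

Step 4 — unit eigenvector for λ_1: solve (Sigma - λ_1 I)v = 0. First row:
  (7 - 9.4721)·v_x + (4)·v_y = 0, i.e. (-2.4721)·v_x + (4)·v_y = 0,
  so v ∝ (b, λ_1 - a) = (4, 2.4721) = u.
  ||u|| = √((4)² + (2.4721)²) = √(22.1115) ≈ 4.7023,
  v_1 = u/||u|| ≈ (0.8507, 0.5257) (||v_1|| = 1).

λ_1 = 9.4721,  λ_2 = 0.5279;  v_1 ≈ (0.8507, 0.5257)


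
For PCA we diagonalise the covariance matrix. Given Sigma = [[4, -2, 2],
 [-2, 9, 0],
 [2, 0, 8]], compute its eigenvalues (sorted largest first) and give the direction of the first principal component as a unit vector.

Step 1 — characteristic polynomial p(λ) = det(λI - Sigma) = λ³ - tr·λ² + c_1·λ - det, where tr = trace, c_1 = sum of the principal 2×2 minors, det = det(Sigma):
  tr = 4 + 9 + 8 = 21,
  c_1 = (4·9 - (-2)²) + (4·8 - (2)²) + (9·8 - (0)²) = 32 + 28 + 72 = 132,
  det = 4·(9·8 - (0)²) - (-2)·((-2)·8 - (0)·(2)) + (2)·((-2)·(0) - 9·(2)) = 4·(72) - (-2)·(-16) + (2)·(-18) = 220.
  So p(λ) = λ³ - 21λ² + 132λ - 220.
Step 2 — look for an integer root (rational root theorem: any rational root is an integer divisor of 220). Testing λ = 10:
  p(10) = 1000 - 2100 + 1320 - 220 = 0  ✓
  Dividing out (λ - 10): p(λ) = (λ - 10)(λ² - 11λ + 22).
Step 3 — remaining eigenvalues from the quadratic λ² - 11λ + 22 = 0:
  Δ = 11² - 4·22 = 121 - 88 = 33,  λ = (11 ± √33)/2 = (11 ± 5.7446)/2 ≈ 8.3723 or 2.6277.
  Sorted: λ_1 = 10,  λ_2 = 8.3723,  λ_3 = 2.6277  (check: sum = 21 = tr ✓).

Step 4 — unit eigenvector for λ_1 = 10: v spans the null space of (Sigma - λ_1 I), whose rows are
  r_1 = (-6, -2, 2),  r_2 = (-2, -1, 0),  r_3 = (2, 0, -2).
  v is orthogonal to every row, so take v ∝ r_1 × r_2 = ((-2)·(0) - (2)·(-1), (2)·(-2) - (-6)·(0), (-6)·(-1) - (-2)·(-2)) = (2, -4, 2).
  Rescale (divide by 2): u = (1, -2, 1).
  ||u|| = √((1)² + (-2)² + (1)²) = √(6) ≈ 2.4495,  v_1 = u/||u|| ≈ (0.4082, -0.8165, 0.4082) (||v_1|| = 1).

λ_1 = 10,  λ_2 = 8.3723,  λ_3 = 2.6277;  v_1 ≈ (0.4082, -0.8165, 0.4082)


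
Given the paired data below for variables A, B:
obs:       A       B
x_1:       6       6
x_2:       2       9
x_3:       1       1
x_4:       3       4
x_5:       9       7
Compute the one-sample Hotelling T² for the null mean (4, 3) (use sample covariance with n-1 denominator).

Step 1 — sample mean vector:
  mean(A) = (6 + 2 + 1 + 3 + 9) / 5 = 21/5 = 4.2
  mean(B) = (6 + 9 + 1 + 4 + 7) / 5 = 27/5 = 5.4
  x̄ = (4.2, 5.4),  deviation x̄ - mu_0 = (4.2, 5.4) - (4, 3) = (0.2, 2.4).

Step 2 — sample covariance matrix, S[i,j] = (1/(n-1)) · Σ_k (x_{k,i} - mean_i) · (x_{k,j} - mean_j), divisor n-1 = 4:
  S[A,A] = ((1.8)·(1.8) + (-2.2)·(-2.2) + (-3.2)·(-3.2) + (-1.2)·(-1.2) + (4.8)·(4.8)) / 4 = 42.8/4 = 10.7
  S[A,B] = ((1.8)·(0.6) + (-2.2)·(3.6) + (-3.2)·(-4.4) + (-1.2)·(-1.4) + (4.8)·(1.6)) / 4 = 16.6/4 = 4.15
  S[B,B] = ((0.6)·(0.6) + (3.6)·(3.6) + (-4.4)·(-4.4) + (-1.4)·(-1.4) + (1.6)·(1.6)) / 4 = 37.2/4 = 9.3
  S = [[10.7, 4.15],
 [4.15, 9.3]].

Step 3 — invert S. det(S) = 10.7·9.3 - (4.15)² = 82.2875.
  S^{-1} = (1/det) · [[d, -b], [-b, a]] = [[0.113, -0.0504],
 [-0.0504, 0.13]].

Step 4 — quadratic form (x̄ - mu_0)^T · S^{-1} · (x̄ - mu_0):
  S^{-1} · (x̄ - mu_0) = (-0.0984, 0.302),
  (x̄ - mu_0)^T · [...] = (0.2)·(-0.0984) + (2.4)·(0.302) = 0.7051.

Step 5 — scale by n: T² = 5 · 0.7051 = 3.5254.

T² ≈ 3.5254


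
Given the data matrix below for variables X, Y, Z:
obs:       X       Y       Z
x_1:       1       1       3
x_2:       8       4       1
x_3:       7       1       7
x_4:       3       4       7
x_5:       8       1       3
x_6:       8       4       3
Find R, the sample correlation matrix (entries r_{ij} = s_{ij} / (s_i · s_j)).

Step 1 — column means:
  mean(X) = (1 + 8 + 7 + 3 + 8 + 8) / 6 = 35/6 = 5.8333
  mean(Y) = (1 + 4 + 1 + 4 + 1 + 4) / 6 = 15/6 = 2.5
  mean(Z) = (3 + 1 + 7 + 7 + 3 + 3) / 6 = 24/6 = 4

Step 2 — sample variances and covariances s[i,j] = (1/(n-1)) · Σ_k (x_{k,i} - mean_i) · (x_{k,j} - mean_j), with n-1 = 5:
  s[X,X] = ((-4.8333)·(-4.8333) + (2.1667)·(2.1667) + (1.1667)·(1.1667) + (-2.8333)·(-2.8333) + (2.1667)·(2.1667) + (2.1667)·(2.1667)) / 5 = 46.8333/5 = 9.3667
  s[X,Y] = ((-4.8333)·(-1.5) + (2.1667)·(1.5) + (1.1667)·(-1.5) + (-2.8333)·(1.5) + (2.1667)·(-1.5) + (2.1667)·(1.5)) / 5 = 4.5/5 = 0.9
  s[X,Z] = ((-4.8333)·(-1) + (2.1667)·(-3) + (1.1667)·(3) + (-2.8333)·(3) + (2.1667)·(-1) + (2.1667)·(-1)) / 5 = -11/5 = -2.2
  s[Y,Y] = ((-1.5)·(-1.5) + (1.5)·(1.5) + (-1.5)·(-1.5) + (1.5)·(1.5) + (-1.5)·(-1.5) + (1.5)·(1.5)) / 5 = 13.5/5 = 2.7
  s[Y,Z] = ((-1.5)·(-1) + (1.5)·(-3) + (-1.5)·(3) + (1.5)·(3) + (-1.5)·(-1) + (1.5)·(-1)) / 5 = -3/5 = -0.6
  s[Z,Z] = ((-1)·(-1) + (-3)·(-3) + (3)·(3) + (3)·(3) + (-1)·(-1) + (-1)·(-1)) / 5 = 30/5 = 6
  Sample standard deviations s_i = √(s[i,i]):
  s(X) = √(9.3667) = 3.0605
  s(Y) = √(2.7) = 1.6432
  s(Z) = √(6) = 2.4495

Step 3 — r_{ij} = s_{ij} / (s_i · s_j):
  r[X,X] = 1 (diagonal).
  r[X,Y] = 0.9 / (3.0605 · 1.6432) = 0.9 / 5.0289 = 0.179
  r[X,Z] = -2.2 / (3.0605 · 2.4495) = -2.2 / 7.4967 = -0.2935
  r[Y,Y] = 1 (diagonal).
  r[Y,Z] = -0.6 / (1.6432 · 2.4495) = -0.6 / 4.0249 = -0.1491
  r[Z,Z] = 1 (diagonal).

R is symmetric with unit diagonal. Assembling:

R = [[1, 0.179, -0.2935],
 [0.179, 1, -0.1491],
 [-0.2935, -0.1491, 1]]


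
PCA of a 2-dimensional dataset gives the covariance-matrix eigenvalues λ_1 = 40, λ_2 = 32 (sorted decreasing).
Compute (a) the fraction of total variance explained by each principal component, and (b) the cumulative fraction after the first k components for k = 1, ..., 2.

Step 1 — total variance = trace(Sigma) = Σ λ_i = 40 + 32 = 72.

Step 2 — fraction explained by component i = λ_i / Σ λ:
  PC1: 40/72 = 0.5556
  PC2: 32/72 = 0.4444

Step 3 — cumulative fraction after k components = (λ_1 + ... + λ_k) / Σ λ:
  k = 1: 40/72 = 0.5556
  k = 2: (40 + 32)/72 = 72/72 = 1

Summary (fraction, with percent):

explained: PC1 0.5556 (55.56%), PC2 0.4444 (44.44%);  cumulative: 0.5556, 1


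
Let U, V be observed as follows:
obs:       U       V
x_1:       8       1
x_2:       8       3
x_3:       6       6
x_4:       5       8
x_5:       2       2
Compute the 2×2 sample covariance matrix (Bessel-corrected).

Step 1 — column means:
  mean(U) = (8 + 8 + 6 + 5 + 2) / 5 = 29/5 = 5.8
  mean(V) = (1 + 3 + 6 + 8 + 2) / 5 = 20/5 = 4

Step 2 — sample covariance S[i,j] = (1/(n-1)) · Σ_k (x_{k,i} - mean_i) · (x_{k,j} - mean_j), with n-1 = 4.
  S[U,U] = ((2.2)·(2.2) + (2.2)·(2.2) + (0.2)·(0.2) + (-0.8)·(-0.8) + (-3.8)·(-3.8)) / 4 = 24.8/4 = 6.2
  S[U,V] = ((2.2)·(-3) + (2.2)·(-1) + (0.2)·(2) + (-0.8)·(4) + (-3.8)·(-2)) / 4 = -4/4 = -1
  S[V,V] = ((-3)·(-3) + (-1)·(-1) + (2)·(2) + (4)·(4) + (-2)·(-2)) / 4 = 34/4 = 8.5

S is symmetric (S[j,i] = S[i,j]). Assembling:

S = [[6.2, -1],
 [-1, 8.5]]


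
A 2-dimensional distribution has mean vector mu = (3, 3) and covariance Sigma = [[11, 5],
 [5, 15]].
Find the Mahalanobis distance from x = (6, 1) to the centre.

Step 1 — centre the observation: (x - mu) = (3, -2).

Step 2 — invert Sigma. det(Sigma) = 11·15 - (5)² = 140.
  Sigma^{-1} = (1/det) · [[d, -b], [-b, a]] = [[0.1071, -0.0357],
 [-0.0357, 0.0786]].

Step 3 — form the quadratic (x - mu)^T · Sigma^{-1} · (x - mu):
  Sigma^{-1} · (x - mu) = (0.3929, -0.2643).
  (x - mu)^T · [Sigma^{-1} · (x - mu)] = (3)·(0.3929) + (-2)·(-0.2643) = 1.7071.

Step 4 — take square root: d = √(1.7071) ≈ 1.3066.

d(x, mu) = √(1.7071) ≈ 1.3066


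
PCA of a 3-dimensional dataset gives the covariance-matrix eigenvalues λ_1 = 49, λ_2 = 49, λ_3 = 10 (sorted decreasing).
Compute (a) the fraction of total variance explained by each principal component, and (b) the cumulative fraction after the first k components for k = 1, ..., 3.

Step 1 — total variance = trace(Sigma) = Σ λ_i = 49 + 49 + 10 = 108.

Step 2 — fraction explained by component i = λ_i / Σ λ:
  PC1: 49/108 = 0.4537
  PC2: 49/108 = 0.4537
  PC3: 10/108 = 0.0926

Step 3 — cumulative fraction after k components = (λ_1 + ... + λ_k) / Σ λ:
  k = 1: 49/108 = 0.4537
  k = 2: (49 + 49)/108 = 98/108 = 0.9074
  k = 3: (49 + 49 + 10)/108 = 108/108 = 1

Summary (fraction, with percent):

explained: PC1 0.4537 (45.37%), PC2 0.4537 (45.37%), PC3 0.0926 (9.26%);  cumulative: 0.4537, 0.9074, 1


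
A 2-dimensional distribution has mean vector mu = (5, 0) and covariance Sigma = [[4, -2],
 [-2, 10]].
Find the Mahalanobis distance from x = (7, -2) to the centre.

Step 1 — centre the observation: (x - mu) = (2, -2).

Step 2 — invert Sigma. det(Sigma) = 4·10 - (-2)² = 36.
  Sigma^{-1} = (1/det) · [[d, -b], [-b, a]] = [[0.2778, 0.0556],
 [0.0556, 0.1111]].

Step 3 — form the quadratic (x - mu)^T · Sigma^{-1} · (x - mu):
  Sigma^{-1} · (x - mu) = (0.4444, -0.1111).
  (x - mu)^T · [Sigma^{-1} · (x - mu)] = (2)·(0.4444) + (-2)·(-0.1111) = 1.1111.

Step 4 — take square root: d = √(1.1111) ≈ 1.0541.

d(x, mu) = √(1.1111) ≈ 1.0541


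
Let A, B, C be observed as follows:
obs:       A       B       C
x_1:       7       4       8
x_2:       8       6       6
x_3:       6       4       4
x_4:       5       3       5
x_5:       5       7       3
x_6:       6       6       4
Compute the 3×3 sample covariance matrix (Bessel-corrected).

Step 1 — column means:
  mean(A) = (7 + 8 + 6 + 5 + 5 + 6) / 6 = 37/6 = 6.1667
  mean(B) = (4 + 6 + 4 + 3 + 7 + 6) / 6 = 30/6 = 5
  mean(C) = (8 + 6 + 4 + 5 + 3 + 4) / 6 = 30/6 = 5

Step 2 — sample covariance S[i,j] = (1/(n-1)) · Σ_k (x_{k,i} - mean_i) · (x_{k,j} - mean_j), with n-1 = 5.
  S[A,A] = ((0.8333)·(0.8333) + (1.8333)·(1.8333) + (-0.1667)·(-0.1667) + (-1.1667)·(-1.1667) + (-1.1667)·(-1.1667) + (-0.1667)·(-0.1667)) / 5 = 6.8333/5 = 1.3667
  S[A,B] = ((0.8333)·(-1) + (1.8333)·(1) + (-0.1667)·(-1) + (-1.1667)·(-2) + (-1.1667)·(2) + (-0.1667)·(1)) / 5 = 1/5 = 0.2
  S[A,C] = ((0.8333)·(3) + (1.8333)·(1) + (-0.1667)·(-1) + (-1.1667)·(0) + (-1.1667)·(-2) + (-0.1667)·(-1)) / 5 = 7/5 = 1.4
  S[B,B] = ((-1)·(-1) + (1)·(1) + (-1)·(-1) + (-2)·(-2) + (2)·(2) + (1)·(1)) / 5 = 12/5 = 2.4
  S[B,C] = ((-1)·(3) + (1)·(1) + (-1)·(-1) + (-2)·(0) + (2)·(-2) + (1)·(-1)) / 5 = -6/5 = -1.2
  S[C,C] = ((3)·(3) + (1)·(1) + (-1)·(-1) + (0)·(0) + (-2)·(-2) + (-1)·(-1)) / 5 = 16/5 = 3.2

S is symmetric (S[j,i] = S[i,j]). Assembling:

S = [[1.3667, 0.2, 1.4],
 [0.2, 2.4, -1.2],
 [1.4, -1.2, 3.2]]


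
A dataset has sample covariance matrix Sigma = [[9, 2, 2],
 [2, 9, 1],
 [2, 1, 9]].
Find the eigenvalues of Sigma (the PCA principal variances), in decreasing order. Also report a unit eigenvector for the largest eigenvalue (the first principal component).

Step 1 — characteristic polynomial p(λ) = det(λI - Sigma) = λ³ - tr·λ² + c_1·λ - det, where tr = trace, c_1 = sum of the principal 2×2 minors, det = det(Sigma):
  tr = 9 + 9 + 9 = 27,
  c_1 = (9·9 - (2)²) + (9·9 - (2)²) + (9·9 - (1)²) = 77 + 77 + 80 = 234,
  det = 9·(9·9 - (1)²) - (2)·((2)·9 - (1)·(2)) + (2)·((2)·(1) - 9·(2)) = 9·(80) - (2)·(16) + (2)·(-16) = 656.
  So p(λ) = λ³ - 27λ² + 234λ - 656.
Step 2 — look for an integer root (rational root theorem: any rational root is an integer divisor of 656). Testing λ = 8:
  p(8) = 512 - 1728 + 1872 - 656 = 0  ✓
  Dividing out (λ - 8): p(λ) = (λ - 8)(λ² - 19λ + 82).
Step 3 — remaining eigenvalues from the quadratic λ² - 19λ + 82 = 0:
  Δ = 19² - 4·82 = 361 - 328 = 33,  λ = (19 ± √33)/2 = (19 ± 5.7446)/2 ≈ 12.3723 or 6.6277.
  Sorted: λ_1 = 12.3723,  λ_2 = 8,  λ_3 = 6.6277  (check: sum = 27 = tr ✓).

Step 4 — unit eigenvector for λ_1 ≈ 12.3723: v spans the null space of (Sigma - λ_1 I), whose rows are
  r_1 = (-3.3723, 2, 2),  r_2 = (2, -3.3723, 1),  r_3 = (2, 1, -3.3723).
  v is orthogonal to every row, so take v ∝ r_1 × r_2 = ((2)·(1) - (2)·(-3.3723), (2)·(2) - (-3.3723)·(1), (-3.3723)·(-3.3723) - (2)·(2)) ≈ (8.7446, 7.3723, 7.3723).
  Let u = (8.7446, 7.3723, 7.3723).
  ||u|| = √((8.7446)² + (7.3723)² + (7.3723)²) = √(185.1684) ≈ 13.6077,  v_1 = u/||u|| ≈ (0.6426, 0.5418, 0.5418) (||v_1|| = 1).

λ_1 = 12.3723,  λ_2 = 8,  λ_3 = 6.6277;  v_1 ≈ (0.6426, 0.5418, 0.5418)


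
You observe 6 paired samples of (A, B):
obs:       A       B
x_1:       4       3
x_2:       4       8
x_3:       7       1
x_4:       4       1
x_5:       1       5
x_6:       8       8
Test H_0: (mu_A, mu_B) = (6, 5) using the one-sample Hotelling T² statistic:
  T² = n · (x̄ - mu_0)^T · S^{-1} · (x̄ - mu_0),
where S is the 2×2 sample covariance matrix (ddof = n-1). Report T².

Step 1 — sample mean vector:
  mean(A) = (4 + 4 + 7 + 4 + 1 + 8) / 6 = 28/6 = 4.6667
  mean(B) = (3 + 8 + 1 + 1 + 5 + 8) / 6 = 26/6 = 4.3333
  x̄ = (4.6667, 4.3333),  deviation x̄ - mu_0 = (4.6667, 4.3333) - (6, 5) = (-1.3333, -0.6667).

Step 2 — sample covariance matrix, S[i,j] = (1/(n-1)) · Σ_k (x_{k,i} - mean_i) · (x_{k,j} - mean_j), divisor n-1 = 5:
  S[A,A] = ((-0.6667)·(-0.6667) + (-0.6667)·(-0.6667) + (2.3333)·(2.3333) + (-0.6667)·(-0.6667) + (-3.6667)·(-3.6667) + (3.3333)·(3.3333)) / 5 = 31.3333/5 = 6.2667
  S[A,B] = ((-0.6667)·(-1.3333) + (-0.6667)·(3.6667) + (2.3333)·(-3.3333) + (-0.6667)·(-3.3333) + (-3.6667)·(0.6667) + (3.3333)·(3.6667)) / 5 = 2.6667/5 = 0.5333
  S[B,B] = ((-1.3333)·(-1.3333) + (3.6667)·(3.6667) + (-3.3333)·(-3.3333) + (-3.3333)·(-3.3333) + (0.6667)·(0.6667) + (3.6667)·(3.6667)) / 5 = 51.3333/5 = 10.2667
  S = [[6.2667, 0.5333],
 [0.5333, 10.2667]].

Step 3 — invert S. det(S) = 6.2667·10.2667 - (0.5333)² = 64.0533.
  S^{-1} = (1/det) · [[d, -b], [-b, a]] = [[0.1603, -0.0083],
 [-0.0083, 0.0978]].

Step 4 — quadratic form (x̄ - mu_0)^T · S^{-1} · (x̄ - mu_0):
  S^{-1} · (x̄ - mu_0) = (-0.2082, -0.0541),
  (x̄ - mu_0)^T · [...] = (-1.3333)·(-0.2082) + (-0.6667)·(-0.0541) = 0.3136.

Step 5 — scale by n: T² = 6 · 0.3136 = 1.8818.

T² ≈ 1.8818


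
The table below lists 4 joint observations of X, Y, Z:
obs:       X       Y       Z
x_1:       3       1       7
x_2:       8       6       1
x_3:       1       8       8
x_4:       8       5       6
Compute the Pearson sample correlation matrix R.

Step 1 — column means:
  mean(X) = (3 + 8 + 1 + 8) / 4 = 20/4 = 5
  mean(Y) = (1 + 6 + 8 + 5) / 4 = 20/4 = 5
  mean(Z) = (7 + 1 + 8 + 6) / 4 = 22/4 = 5.5

Step 2 — sample variances and covariances s[i,j] = (1/(n-1)) · Σ_k (x_{k,i} - mean_i) · (x_{k,j} - mean_j), with n-1 = 3:
  s[X,X] = ((-2)·(-2) + (3)·(3) + (-4)·(-4) + (3)·(3)) / 3 = 38/3 = 12.6667
  s[X,Y] = ((-2)·(-4) + (3)·(1) + (-4)·(3) + (3)·(0)) / 3 = -1/3 = -0.3333
  s[X,Z] = ((-2)·(1.5) + (3)·(-4.5) + (-4)·(2.5) + (3)·(0.5)) / 3 = -25/3 = -8.3333
  s[Y,Y] = ((-4)·(-4) + (1)·(1) + (3)·(3) + (0)·(0)) / 3 = 26/3 = 8.6667
  s[Y,Z] = ((-4)·(1.5) + (1)·(-4.5) + (3)·(2.5) + (0)·(0.5)) / 3 = -3/3 = -1
  s[Z,Z] = ((1.5)·(1.5) + (-4.5)·(-4.5) + (2.5)·(2.5) + (0.5)·(0.5)) / 3 = 29/3 = 9.6667
  Sample standard deviations s_i = √(s[i,i]):
  s(X) = √(12.6667) = 3.559
  s(Y) = √(8.6667) = 2.9439
  s(Z) = √(9.6667) = 3.1091

Step 3 — r_{ij} = s_{ij} / (s_i · s_j):
  r[X,X] = 1 (diagonal).
  r[X,Y] = -0.3333 / (3.559 · 2.9439) = -0.3333 / 10.4775 = -0.0318
  r[X,Z] = -8.3333 / (3.559 · 3.1091) = -8.3333 / 11.0655 = -0.7531
  r[Y,Y] = 1 (diagonal).
  r[Y,Z] = -1 / (2.9439 · 3.1091) = -1 / 9.153 = -0.1093
  r[Z,Z] = 1 (diagonal).

R is symmetric with unit diagonal. Assembling:

R = [[1, -0.0318, -0.7531],
 [-0.0318, 1, -0.1093],
 [-0.7531, -0.1093, 1]]


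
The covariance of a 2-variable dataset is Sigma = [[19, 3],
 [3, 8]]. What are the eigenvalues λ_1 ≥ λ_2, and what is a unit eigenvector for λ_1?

Step 1 — characteristic polynomial of 2×2 Sigma:
  det(Sigma - λI) = λ² - trace · λ + det = 0.
  trace = 19 + 8 = 27, det = 19·8 - (3)² = 143.
Step 2 — discriminant:
  Δ = trace² - 4·det = 729 - 572 = 157.
Step 3 — eigenvalues:
  λ = (trace ± √Δ)/2 = (27 ± 12.53)/2,
  λ_1 = 19.765,  λ_2 = 7.235.

Step 4 — unit eigenvector for λ_1: solve (Sigma - λ_1 I)v = 0. First row:
  (19 - 19.765)·v_x + (3)·v_y = 0, i.e. (-0.765)·v_x + (3)·v_y = 0,
  so v ∝ (b, λ_1 - a) = (3, 0.765) = u.
  ||u|| = √((3)² + (0.765)²) = √(9.5852) ≈ 3.096,
  v_1 = u/||u|| ≈ (0.969, 0.2471) (||v_1|| = 1).

λ_1 = 19.765,  λ_2 = 7.235;  v_1 ≈ (0.969, 0.2471)


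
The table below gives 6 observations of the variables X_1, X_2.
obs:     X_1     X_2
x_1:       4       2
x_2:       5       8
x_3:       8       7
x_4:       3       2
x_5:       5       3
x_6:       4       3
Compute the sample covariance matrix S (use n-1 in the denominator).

Step 1 — column means:
  mean(X_1) = (4 + 5 + 8 + 3 + 5 + 4) / 6 = 29/6 = 4.8333
  mean(X_2) = (2 + 8 + 7 + 2 + 3 + 3) / 6 = 25/6 = 4.1667

Step 2 — sample covariance S[i,j] = (1/(n-1)) · Σ_k (x_{k,i} - mean_i) · (x_{k,j} - mean_j), with n-1 = 5.
  S[X_1,X_1] = ((-0.8333)·(-0.8333) + (0.1667)·(0.1667) + (3.1667)·(3.1667) + (-1.8333)·(-1.8333) + (0.1667)·(0.1667) + (-0.8333)·(-0.8333)) / 5 = 14.8333/5 = 2.9667
  S[X_1,X_2] = ((-0.8333)·(-2.1667) + (0.1667)·(3.8333) + (3.1667)·(2.8333) + (-1.8333)·(-2.1667) + (0.1667)·(-1.1667) + (-0.8333)·(-1.1667)) / 5 = 16.1667/5 = 3.2333
  S[X_2,X_2] = ((-2.1667)·(-2.1667) + (3.8333)·(3.8333) + (2.8333)·(2.8333) + (-2.1667)·(-2.1667) + (-1.1667)·(-1.1667) + (-1.1667)·(-1.1667)) / 5 = 34.8333/5 = 6.9667

S is symmetric (S[j,i] = S[i,j]). Assembling:

S = [[2.9667, 3.2333],
 [3.2333, 6.9667]]


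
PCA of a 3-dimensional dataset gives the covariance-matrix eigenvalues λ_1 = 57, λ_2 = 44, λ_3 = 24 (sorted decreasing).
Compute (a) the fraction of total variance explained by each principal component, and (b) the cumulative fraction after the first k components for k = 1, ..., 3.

Step 1 — total variance = trace(Sigma) = Σ λ_i = 57 + 44 + 24 = 125.

Step 2 — fraction explained by component i = λ_i / Σ λ:
  PC1: 57/125 = 0.456
  PC2: 44/125 = 0.352
  PC3: 24/125 = 0.192

Step 3 — cumulative fraction after k components = (λ_1 + ... + λ_k) / Σ λ:
  k = 1: 57/125 = 0.456
  k = 2: (57 + 44)/125 = 101/125 = 0.808
  k = 3: (57 + 44 + 24)/125 = 125/125 = 1

Summary (fraction, with percent):

explained: PC1 0.456 (45.6%), PC2 0.352 (35.2%), PC3 0.192 (19.2%);  cumulative: 0.456, 0.808, 1


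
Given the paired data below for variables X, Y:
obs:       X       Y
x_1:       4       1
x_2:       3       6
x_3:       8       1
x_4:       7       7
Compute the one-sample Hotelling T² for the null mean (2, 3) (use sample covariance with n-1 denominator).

Step 1 — sample mean vector:
  mean(X) = (4 + 3 + 8 + 7) / 4 = 22/4 = 5.5
  mean(Y) = (1 + 6 + 1 + 7) / 4 = 15/4 = 3.75
  x̄ = (5.5, 3.75),  deviation x̄ - mu_0 = (5.5, 3.75) - (2, 3) = (3.5, 0.75).

Step 2 — sample covariance matrix, S[i,j] = (1/(n-1)) · Σ_k (x_{k,i} - mean_i) · (x_{k,j} - mean_j), divisor n-1 = 3:
  S[X,X] = ((-1.5)·(-1.5) + (-2.5)·(-2.5) + (2.5)·(2.5) + (1.5)·(1.5)) / 3 = 17/3 = 5.6667
  S[X,Y] = ((-1.5)·(-2.75) + (-2.5)·(2.25) + (2.5)·(-2.75) + (1.5)·(3.25)) / 3 = -3.5/3 = -1.1667
  S[Y,Y] = ((-2.75)·(-2.75) + (2.25)·(2.25) + (-2.75)·(-2.75) + (3.25)·(3.25)) / 3 = 30.75/3 = 10.25
  S = [[5.6667, -1.1667],
 [-1.1667, 10.25]].

Step 3 — invert S. det(S) = 5.6667·10.25 - (-1.1667)² = 56.7222.
  S^{-1} = (1/det) · [[d, -b], [-b, a]] = [[0.1807, 0.0206],
 [0.0206, 0.0999]].

Step 4 — quadratic form (x̄ - mu_0)^T · S^{-1} · (x̄ - mu_0):
  S^{-1} · (x̄ - mu_0) = (0.6479, 0.1469),
  (x̄ - mu_0)^T · [...] = (3.5)·(0.6479) + (0.75)·(0.1469) = 2.3778.

Step 5 — scale by n: T² = 4 · 2.3778 = 9.5113.

T² ≈ 9.5113


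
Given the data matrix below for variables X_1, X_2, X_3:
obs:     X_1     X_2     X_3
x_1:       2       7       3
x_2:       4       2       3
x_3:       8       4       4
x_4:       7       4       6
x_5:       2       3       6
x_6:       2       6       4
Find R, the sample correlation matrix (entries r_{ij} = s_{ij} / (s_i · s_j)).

Step 1 — column means:
  mean(X_1) = (2 + 4 + 8 + 7 + 2 + 2) / 6 = 25/6 = 4.1667
  mean(X_2) = (7 + 2 + 4 + 4 + 3 + 6) / 6 = 26/6 = 4.3333
  mean(X_3) = (3 + 3 + 4 + 6 + 6 + 4) / 6 = 26/6 = 4.3333

Step 2 — sample variances and covariances s[i,j] = (1/(n-1)) · Σ_k (x_{k,i} - mean_i) · (x_{k,j} - mean_j), with n-1 = 5:
  s[X_1,X_1] = ((-2.1667)·(-2.1667) + (-0.1667)·(-0.1667) + (3.8333)·(3.8333) + (2.8333)·(2.8333) + (-2.1667)·(-2.1667) + (-2.1667)·(-2.1667)) / 5 = 36.8333/5 = 7.3667
  s[X_1,X_2] = ((-2.1667)·(2.6667) + (-0.1667)·(-2.3333) + (3.8333)·(-0.3333) + (2.8333)·(-0.3333) + (-2.1667)·(-1.3333) + (-2.1667)·(1.6667)) / 5 = -8.3333/5 = -1.6667
  s[X_1,X_3] = ((-2.1667)·(-1.3333) + (-0.1667)·(-1.3333) + (3.8333)·(-0.3333) + (2.8333)·(1.6667) + (-2.1667)·(1.6667) + (-2.1667)·(-0.3333)) / 5 = 3.6667/5 = 0.7333
  s[X_2,X_2] = ((2.6667)·(2.6667) + (-2.3333)·(-2.3333) + (-0.3333)·(-0.3333) + (-0.3333)·(-0.3333) + (-1.3333)·(-1.3333) + (1.6667)·(1.6667)) / 5 = 17.3333/5 = 3.4667
  s[X_2,X_3] = ((2.6667)·(-1.3333) + (-2.3333)·(-1.3333) + (-0.3333)·(-0.3333) + (-0.3333)·(1.6667) + (-1.3333)·(1.6667) + (1.6667)·(-0.3333)) / 5 = -3.6667/5 = -0.7333
  s[X_3,X_3] = ((-1.3333)·(-1.3333) + (-1.3333)·(-1.3333) + (-0.3333)·(-0.3333) + (1.6667)·(1.6667) + (1.6667)·(1.6667) + (-0.3333)·(-0.3333)) / 5 = 9.3333/5 = 1.8667
  Sample standard deviations s_i = √(s[i,i]):
  s(X_1) = √(7.3667) = 2.7142
  s(X_2) = √(3.4667) = 1.8619
  s(X_3) = √(1.8667) = 1.3663

Step 3 — r_{ij} = s_{ij} / (s_i · s_j):
  r[X_1,X_1] = 1 (diagonal).
  r[X_1,X_2] = -1.6667 / (2.7142 · 1.8619) = -1.6667 / 5.0535 = -0.3298
  r[X_1,X_3] = 0.7333 / (2.7142 · 1.3663) = 0.7333 / 3.7082 = 0.1978
  r[X_2,X_2] = 1 (diagonal).
  r[X_2,X_3] = -0.7333 / (1.8619 · 1.3663) = -0.7333 / 2.5438 = -0.2883
  r[X_3,X_3] = 1 (diagonal).

R is symmetric with unit diagonal. Assembling:

R = [[1, -0.3298, 0.1978],
 [-0.3298, 1, -0.2883],
 [0.1978, -0.2883, 1]]


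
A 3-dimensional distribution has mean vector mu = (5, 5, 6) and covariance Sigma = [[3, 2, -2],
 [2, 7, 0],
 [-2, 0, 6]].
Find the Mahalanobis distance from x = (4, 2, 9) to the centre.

Step 1 — centre the observation: (x - mu) = (-1, -3, 3).

Step 2 — invert Sigma (cofactor / det for 3×3, or solve directly):
  Sigma^{-1} = [[0.5676, -0.1622, 0.1892],
 [-0.1622, 0.1892, -0.0541],
 [0.1892, -0.0541, 0.2297]].

Step 3 — form the quadratic (x - mu)^T · Sigma^{-1} · (x - mu):
  Sigma^{-1} · (x - mu) = (0.4865, -0.5676, 0.6622).
  (x - mu)^T · [Sigma^{-1} · (x - mu)] = (-1)·(0.4865) + (-3)·(-0.5676) + (3)·(0.6622) = 3.2027.

Step 4 — take square root: d = √(3.2027) ≈ 1.7896.

d(x, mu) = √(3.2027) ≈ 1.7896


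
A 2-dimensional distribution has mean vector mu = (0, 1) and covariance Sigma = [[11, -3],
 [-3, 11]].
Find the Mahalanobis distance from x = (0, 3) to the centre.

Step 1 — centre the observation: (x - mu) = (0, 2).

Step 2 — invert Sigma. det(Sigma) = 11·11 - (-3)² = 112.
  Sigma^{-1} = (1/det) · [[d, -b], [-b, a]] = [[0.0982, 0.0268],
 [0.0268, 0.0982]].

Step 3 — form the quadratic (x - mu)^T · Sigma^{-1} · (x - mu):
  Sigma^{-1} · (x - mu) = (0.0536, 0.1964).
  (x - mu)^T · [Sigma^{-1} · (x - mu)] = (0)·(0.0536) + (2)·(0.1964) = 0.3929.

Step 4 — take square root: d = √(0.3929) ≈ 0.6268.

d(x, mu) = √(0.3929) ≈ 0.6268


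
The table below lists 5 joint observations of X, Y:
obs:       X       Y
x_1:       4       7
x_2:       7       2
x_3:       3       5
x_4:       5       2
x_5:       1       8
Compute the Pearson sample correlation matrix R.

Step 1 — column means:
  mean(X) = (4 + 7 + 3 + 5 + 1) / 5 = 20/5 = 4
  mean(Y) = (7 + 2 + 5 + 2 + 8) / 5 = 24/5 = 4.8

Step 2 — sample variances and covariances s[i,j] = (1/(n-1)) · Σ_k (x_{k,i} - mean_i) · (x_{k,j} - mean_j), with n-1 = 4:
  s[X,X] = ((0)·(0) + (3)·(3) + (-1)·(-1) + (1)·(1) + (-3)·(-3)) / 4 = 20/4 = 5
  s[X,Y] = ((0)·(2.2) + (3)·(-2.8) + (-1)·(0.2) + (1)·(-2.8) + (-3)·(3.2)) / 4 = -21/4 = -5.25
  s[Y,Y] = ((2.2)·(2.2) + (-2.8)·(-2.8) + (0.2)·(0.2) + (-2.8)·(-2.8) + (3.2)·(3.2)) / 4 = 30.8/4 = 7.7
  Sample standard deviations s_i = √(s[i,i]):
  s(X) = √(5) = 2.2361
  s(Y) = √(7.7) = 2.7749

Step 3 — r_{ij} = s_{ij} / (s_i · s_j):
  r[X,X] = 1 (diagonal).
  r[X,Y] = -5.25 / (2.2361 · 2.7749) = -5.25 / 6.2048 = -0.8461
  r[Y,Y] = 1 (diagonal).

R is symmetric with unit diagonal. Assembling:

R = [[1, -0.8461],
 [-0.8461, 1]]


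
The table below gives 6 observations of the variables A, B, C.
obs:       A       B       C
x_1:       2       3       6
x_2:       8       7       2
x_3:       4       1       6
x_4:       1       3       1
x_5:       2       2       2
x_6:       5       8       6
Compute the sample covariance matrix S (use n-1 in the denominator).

Step 1 — column means:
  mean(A) = (2 + 8 + 4 + 1 + 2 + 5) / 6 = 22/6 = 3.6667
  mean(B) = (3 + 7 + 1 + 3 + 2 + 8) / 6 = 24/6 = 4
  mean(C) = (6 + 2 + 6 + 1 + 2 + 6) / 6 = 23/6 = 3.8333

Step 2 — sample covariance S[i,j] = (1/(n-1)) · Σ_k (x_{k,i} - mean_i) · (x_{k,j} - mean_j), with n-1 = 5.
  S[A,A] = ((-1.6667)·(-1.6667) + (4.3333)·(4.3333) + (0.3333)·(0.3333) + (-2.6667)·(-2.6667) + (-1.6667)·(-1.6667) + (1.3333)·(1.3333)) / 5 = 33.3333/5 = 6.6667
  S[A,B] = ((-1.6667)·(-1) + (4.3333)·(3) + (0.3333)·(-3) + (-2.6667)·(-1) + (-1.6667)·(-2) + (1.3333)·(4)) / 5 = 25/5 = 5
  S[A,C] = ((-1.6667)·(2.1667) + (4.3333)·(-1.8333) + (0.3333)·(2.1667) + (-2.6667)·(-2.8333) + (-1.6667)·(-1.8333) + (1.3333)·(2.1667)) / 5 = 2.6667/5 = 0.5333
  S[B,B] = ((-1)·(-1) + (3)·(3) + (-3)·(-3) + (-1)·(-1) + (-2)·(-2) + (4)·(4)) / 5 = 40/5 = 8
  S[B,C] = ((-1)·(2.1667) + (3)·(-1.8333) + (-3)·(2.1667) + (-1)·(-2.8333) + (-2)·(-1.8333) + (4)·(2.1667)) / 5 = 1/5 = 0.2
  S[C,C] = ((2.1667)·(2.1667) + (-1.8333)·(-1.8333) + (2.1667)·(2.1667) + (-2.8333)·(-2.8333) + (-1.8333)·(-1.8333) + (2.1667)·(2.1667)) / 5 = 28.8333/5 = 5.7667

S is symmetric (S[j,i] = S[i,j]). Assembling:

S = [[6.6667, 5, 0.5333],
 [5, 8, 0.2],
 [0.5333, 0.2, 5.7667]]


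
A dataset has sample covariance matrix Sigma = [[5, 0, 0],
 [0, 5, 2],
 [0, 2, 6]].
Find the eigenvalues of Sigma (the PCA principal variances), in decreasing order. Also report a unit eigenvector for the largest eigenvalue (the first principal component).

Step 1 — characteristic polynomial p(λ) = det(λI - Sigma) = λ³ - tr·λ² + c_1·λ - det, where tr = trace, c_1 = sum of the principal 2×2 minors, det = det(Sigma):
  tr = 5 + 5 + 6 = 16,
  c_1 = (5·5 - (0)²) + (5·6 - (0)²) + (5·6 - (2)²) = 25 + 30 + 26 = 81,
  det = 5·(5·6 - (2)²) - (0)·((0)·6 - (2)·(0)) + (0)·((0)·(2) - 5·(0)) = 5·(26) - (0)·(0) + (0)·(0) = 130.
  So p(λ) = λ³ - 16λ² + 81λ - 130.
Step 2 — look for an integer root (rational root theorem: any rational root is an integer divisor of 130). Testing λ = 5:
  p(5) = 125 - 400 + 405 - 130 = 0  ✓
  Dividing out (λ - 5): p(λ) = (λ - 5)(λ² - 11λ + 26).
Step 3 — remaining eigenvalues from the quadratic λ² - 11λ + 26 = 0:
  Δ = 11² - 4·26 = 121 - 104 = 17,  λ = (11 ± √17)/2 = (11 ± 4.1231)/2 ≈ 7.5616 or 3.4384.
  Sorted: λ_1 = 7.5616,  λ_2 = 5,  λ_3 = 3.4384  (check: sum = 16 = tr ✓).

Step 4 — unit eigenvector for λ_1 ≈ 7.5616: v spans the null space of (Sigma - λ_1 I), whose rows are
  r_1 = (-2.5616, 0, 0),  r_2 = (0, -2.5616, 2),  r_3 = (0, 2, -1.5616).
  v is orthogonal to every row, so take v ∝ r_1 × r_2 = ((0)·(2) - (0)·(-2.5616), (0)·(0) - (-2.5616)·(2), (-2.5616)·(-2.5616) - (0)·(0)) ≈ (0, 5.1231, 6.5616).
  Let u = (0, 5.1231, 6.5616).
  ||u|| = √((0)² + (5.1231)² + (6.5616)²) = √(69.3002) ≈ 8.3247,  v_1 = u/||u|| ≈ (0, 0.6154, 0.7882) (||v_1|| = 1).

λ_1 = 7.5616,  λ_2 = 5,  λ_3 = 3.4384;  v_1 ≈ (0, 0.6154, 0.7882)


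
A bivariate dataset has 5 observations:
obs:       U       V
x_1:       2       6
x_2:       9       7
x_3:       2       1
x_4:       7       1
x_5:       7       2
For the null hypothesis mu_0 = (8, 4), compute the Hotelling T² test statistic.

Step 1 — sample mean vector:
  mean(U) = (2 + 9 + 2 + 7 + 7) / 5 = 27/5 = 5.4
  mean(V) = (6 + 7 + 1 + 1 + 2) / 5 = 17/5 = 3.4
  x̄ = (5.4, 3.4),  deviation x̄ - mu_0 = (5.4, 3.4) - (8, 4) = (-2.6, -0.6).

Step 2 — sample covariance matrix, S[i,j] = (1/(n-1)) · Σ_k (x_{k,i} - mean_i) · (x_{k,j} - mean_j), divisor n-1 = 4:
  S[U,U] = ((-3.4)·(-3.4) + (3.6)·(3.6) + (-3.4)·(-3.4) + (1.6)·(1.6) + (1.6)·(1.6)) / 4 = 41.2/4 = 10.3
  S[U,V] = ((-3.4)·(2.6) + (3.6)·(3.6) + (-3.4)·(-2.4) + (1.6)·(-2.4) + (1.6)·(-1.4)) / 4 = 6.2/4 = 1.55
  S[V,V] = ((2.6)·(2.6) + (3.6)·(3.6) + (-2.4)·(-2.4) + (-2.4)·(-2.4) + (-1.4)·(-1.4)) / 4 = 33.2/4 = 8.3
  S = [[10.3, 1.55],
 [1.55, 8.3]].

Step 3 — invert S. det(S) = 10.3·8.3 - (1.55)² = 83.0875.
  S^{-1} = (1/det) · [[d, -b], [-b, a]] = [[0.0999, -0.0187],
 [-0.0187, 0.124]].

Step 4 — quadratic form (x̄ - mu_0)^T · S^{-1} · (x̄ - mu_0):
  S^{-1} · (x̄ - mu_0) = (-0.2485, -0.0259),
  (x̄ - mu_0)^T · [...] = (-2.6)·(-0.2485) + (-0.6)·(-0.0259) = 0.6617.

Step 5 — scale by n: T² = 5 · 0.6617 = 3.3086.

T² ≈ 3.3086


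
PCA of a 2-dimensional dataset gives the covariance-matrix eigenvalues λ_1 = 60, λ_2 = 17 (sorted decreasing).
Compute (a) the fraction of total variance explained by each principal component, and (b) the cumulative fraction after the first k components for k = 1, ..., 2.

Step 1 — total variance = trace(Sigma) = Σ λ_i = 60 + 17 = 77.

Step 2 — fraction explained by component i = λ_i / Σ λ:
  PC1: 60/77 = 0.7792
  PC2: 17/77 = 0.2208

Step 3 — cumulative fraction after k components = (λ_1 + ... + λ_k) / Σ λ:
  k = 1: 60/77 = 0.7792
  k = 2: (60 + 17)/77 = 77/77 = 1

Summary (fraction, with percent):

explained: PC1 0.7792 (77.92%), PC2 0.2208 (22.08%);  cumulative: 0.7792, 1


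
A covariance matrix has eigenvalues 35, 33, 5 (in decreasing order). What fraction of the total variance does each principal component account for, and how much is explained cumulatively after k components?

Step 1 — total variance = trace(Sigma) = Σ λ_i = 35 + 33 + 5 = 73.

Step 2 — fraction explained by component i = λ_i / Σ λ:
  PC1: 35/73 = 0.4795
  PC2: 33/73 = 0.4521
  PC3: 5/73 = 0.0685

Step 3 — cumulative fraction after k components = (λ_1 + ... + λ_k) / Σ λ:
  k = 1: 35/73 = 0.4795
  k = 2: (35 + 33)/73 = 68/73 = 0.9315
  k = 3: (35 + 33 + 5)/73 = 73/73 = 1

Summary (fraction, with percent):

explained: PC1 0.4795 (47.95%), PC2 0.4521 (45.21%), PC3 0.0685 (6.85%);  cumulative: 0.4795, 0.9315, 1


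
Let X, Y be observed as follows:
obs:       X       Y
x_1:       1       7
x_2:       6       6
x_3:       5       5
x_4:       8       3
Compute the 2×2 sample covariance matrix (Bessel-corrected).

Step 1 — column means:
  mean(X) = (1 + 6 + 5 + 8) / 4 = 20/4 = 5
  mean(Y) = (7 + 6 + 5 + 3) / 4 = 21/4 = 5.25

Step 2 — sample covariance S[i,j] = (1/(n-1)) · Σ_k (x_{k,i} - mean_i) · (x_{k,j} - mean_j), with n-1 = 3.
  S[X,X] = ((-4)·(-4) + (1)·(1) + (0)·(0) + (3)·(3)) / 3 = 26/3 = 8.6667
  S[X,Y] = ((-4)·(1.75) + (1)·(0.75) + (0)·(-0.25) + (3)·(-2.25)) / 3 = -13/3 = -4.3333
  S[Y,Y] = ((1.75)·(1.75) + (0.75)·(0.75) + (-0.25)·(-0.25) + (-2.25)·(-2.25)) / 3 = 8.75/3 = 2.9167

S is symmetric (S[j,i] = S[i,j]). Assembling:

S = [[8.6667, -4.3333],
 [-4.3333, 2.9167]]


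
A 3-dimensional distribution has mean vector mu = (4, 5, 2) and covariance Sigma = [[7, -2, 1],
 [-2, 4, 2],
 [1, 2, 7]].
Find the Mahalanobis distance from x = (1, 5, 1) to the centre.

Step 1 — centre the observation: (x - mu) = (-3, 0, -1).

Step 2 — invert Sigma (cofactor / det for 3×3, or solve directly):
  Sigma^{-1} = [[0.1875, 0.125, -0.0625],
 [0.125, 0.375, -0.125],
 [-0.0625, -0.125, 0.1875]].

Step 3 — form the quadratic (x - mu)^T · Sigma^{-1} · (x - mu):
  Sigma^{-1} · (x - mu) = (-0.5, -0.25, 0).
  (x - mu)^T · [Sigma^{-1} · (x - mu)] = (-3)·(-0.5) + (0)·(-0.25) + (-1)·(0) = 1.5.

Step 4 — take square root: d = √(1.5) ≈ 1.2247.

d(x, mu) = √(1.5) ≈ 1.2247


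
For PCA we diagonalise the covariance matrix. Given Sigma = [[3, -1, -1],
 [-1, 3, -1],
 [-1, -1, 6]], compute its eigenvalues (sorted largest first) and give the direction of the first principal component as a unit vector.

Step 1 — characteristic polynomial p(λ) = det(λI - Sigma) = λ³ - tr·λ² + c_1·λ - det, where tr = trace, c_1 = sum of the principal 2×2 minors, det = det(Sigma):
  tr = 3 + 3 + 6 = 12,
  c_1 = (3·3 - (-1)²) + (3·6 - (-1)²) + (3·6 - (-1)²) = 8 + 17 + 17 = 42,
  det = 3·(3·6 - (-1)²) - (-1)·((-1)·6 - (-1)·(-1)) + (-1)·((-1)·(-1) - 3·(-1)) = 3·(17) - (-1)·(-7) + (-1)·(4) = 40.
  So p(λ) = λ³ - 12λ² + 42λ - 40.
Step 2 — look for an integer root (rational root theorem: any rational root is an integer divisor of 40). Testing λ = 4:
  p(4) = 64 - 192 + 168 - 40 = 0  ✓
  Dividing out (λ - 4): p(λ) = (λ - 4)(λ² - 8λ + 10).
Step 3 — remaining eigenvalues from the quadratic λ² - 8λ + 10 = 0:
  Δ = 8² - 4·10 = 64 - 40 = 24,  λ = (8 ± √24)/2 = (8 ± 4.899)/2 ≈ 6.4495 or 1.5505.
  Sorted: λ_1 = 6.4495,  λ_2 = 4,  λ_3 = 1.5505  (check: sum = 12 = tr ✓).

Step 4 — unit eigenvector for λ_1 ≈ 6.4495: v spans the null space of (Sigma - λ_1 I), whose rows are
  r_1 = (-3.4495, -1, -1),  r_2 = (-1, -3.4495, -1),  r_3 = (-1, -1, -0.4495).
  v is orthogonal to every row, so take v ∝ r_1 × r_2 = ((-1)·(-1) - (-1)·(-3.4495), (-1)·(-1) - (-3.4495)·(-1), (-3.4495)·(-3.4495) - (-1)·(-1)) ≈ (-2.4495, -2.4495, 10.899).
  Rescale (multiply by -1 so the first nonzero entry is positive): u = (2.4495, 2.4495, -10.899).
  ||u|| = √((2.4495)² + (2.4495)² + (-10.899)²) = √(130.7878) ≈ 11.4362,  v_1 = u/||u|| ≈ (0.2142, 0.2142, -0.953) (||v_1|| = 1).

λ_1 = 6.4495,  λ_2 = 4,  λ_3 = 1.5505;  v_1 ≈ (0.2142, 0.2142, -0.953)


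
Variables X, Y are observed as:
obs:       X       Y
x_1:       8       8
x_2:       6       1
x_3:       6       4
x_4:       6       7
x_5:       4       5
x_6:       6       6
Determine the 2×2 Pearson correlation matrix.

Step 1 — column means:
  mean(X) = (8 + 6 + 6 + 6 + 4 + 6) / 6 = 36/6 = 6
  mean(Y) = (8 + 1 + 4 + 7 + 5 + 6) / 6 = 31/6 = 5.1667

Step 2 — sample variances and covariances s[i,j] = (1/(n-1)) · Σ_k (x_{k,i} - mean_i) · (x_{k,j} - mean_j), with n-1 = 5:
  s[X,X] = ((2)·(2) + (0)·(0) + (0)·(0) + (0)·(0) + (-2)·(-2) + (0)·(0)) / 5 = 8/5 = 1.6
  s[X,Y] = ((2)·(2.8333) + (0)·(-4.1667) + (0)·(-1.1667) + (0)·(1.8333) + (-2)·(-0.1667) + (0)·(0.8333)) / 5 = 6/5 = 1.2
  s[Y,Y] = ((2.8333)·(2.8333) + (-4.1667)·(-4.1667) + (-1.1667)·(-1.1667) + (1.8333)·(1.8333) + (-0.1667)·(-0.1667) + (0.8333)·(0.8333)) / 5 = 30.8333/5 = 6.1667
  Sample standard deviations s_i = √(s[i,i]):
  s(X) = √(1.6) = 1.2649
  s(Y) = √(6.1667) = 2.4833

Step 3 — r_{ij} = s_{ij} / (s_i · s_j):
  r[X,X] = 1 (diagonal).
  r[X,Y] = 1.2 / (1.2649 · 2.4833) = 1.2 / 3.1411 = 0.382
  r[Y,Y] = 1 (diagonal).

R is symmetric with unit diagonal. Assembling:

R = [[1, 0.382],
 [0.382, 1]]


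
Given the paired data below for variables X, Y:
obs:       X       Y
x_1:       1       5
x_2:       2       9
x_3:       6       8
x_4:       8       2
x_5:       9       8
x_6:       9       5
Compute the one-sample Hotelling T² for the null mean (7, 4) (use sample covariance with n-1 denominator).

Step 1 — sample mean vector:
  mean(X) = (1 + 2 + 6 + 8 + 9 + 9) / 6 = 35/6 = 5.8333
  mean(Y) = (5 + 9 + 8 + 2 + 8 + 5) / 6 = 37/6 = 6.1667
  x̄ = (5.8333, 6.1667),  deviation x̄ - mu_0 = (5.8333, 6.1667) - (7, 4) = (-1.1667, 2.1667).

Step 2 — sample covariance matrix, S[i,j] = (1/(n-1)) · Σ_k (x_{k,i} - mean_i) · (x_{k,j} - mean_j), divisor n-1 = 5:
  S[X,X] = ((-4.8333)·(-4.8333) + (-3.8333)·(-3.8333) + (0.1667)·(0.1667) + (2.1667)·(2.1667) + (3.1667)·(3.1667) + (3.1667)·(3.1667)) / 5 = 62.8333/5 = 12.5667
  S[X,Y] = ((-4.8333)·(-1.1667) + (-3.8333)·(2.8333) + (0.1667)·(1.8333) + (2.1667)·(-4.1667) + (3.1667)·(1.8333) + (3.1667)·(-1.1667)) / 5 = -11.8333/5 = -2.3667
  S[Y,Y] = ((-1.1667)·(-1.1667) + (2.8333)·(2.8333) + (1.8333)·(1.8333) + (-4.1667)·(-4.1667) + (1.8333)·(1.8333) + (-1.1667)·(-1.1667)) / 5 = 34.8333/5 = 6.9667
  S = [[12.5667, -2.3667],
 [-2.3667, 6.9667]].

Step 3 — invert S. det(S) = 12.5667·6.9667 - (-2.3667)² = 81.9467.
  S^{-1} = (1/det) · [[d, -b], [-b, a]] = [[0.085, 0.0289],
 [0.0289, 0.1534]].

Step 4 — quadratic form (x̄ - mu_0)^T · S^{-1} · (x̄ - mu_0):
  S^{-1} · (x̄ - mu_0) = (-0.0366, 0.2986),
  (x̄ - mu_0)^T · [...] = (-1.1667)·(-0.0366) + (2.1667)·(0.2986) = 0.6896.

Step 5 — scale by n: T² = 6 · 0.6896 = 4.1377.

T² ≈ 4.1377


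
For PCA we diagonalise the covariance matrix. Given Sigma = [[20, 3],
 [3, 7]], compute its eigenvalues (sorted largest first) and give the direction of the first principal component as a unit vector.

Step 1 — characteristic polynomial of 2×2 Sigma:
  det(Sigma - λI) = λ² - trace · λ + det = 0.
  trace = 20 + 7 = 27, det = 20·7 - (3)² = 131.
Step 2 — discriminant:
  Δ = trace² - 4·det = 729 - 524 = 205.
Step 3 — eigenvalues:
  λ = (trace ± √Δ)/2 = (27 ± 14.3178)/2,
  λ_1 = 20.6589,  λ_2 = 6.3411.

Step 4 — unit eigenvector for λ_1: solve (Sigma - λ_1 I)v = 0. First row:
  (20 - 20.6589)·v_x + (3)·v_y = 0, i.e. (-0.6589)·v_x + (3)·v_y = 0,
  so v ∝ (b, λ_1 - a) = (3, 0.6589) = u.
  ||u|| = √((3)² + (0.6589)²) = √(9.4342) ≈ 3.0715,
  v_1 = u/||u|| ≈ (0.9767, 0.2145) (||v_1|| = 1).

λ_1 = 20.6589,  λ_2 = 6.3411;  v_1 ≈ (0.9767, 0.2145)
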